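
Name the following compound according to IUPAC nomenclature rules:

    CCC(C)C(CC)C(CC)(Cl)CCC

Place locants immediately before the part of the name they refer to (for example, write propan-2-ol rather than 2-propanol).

5-chloro-4,5-diethyl-3-methyloctane

The parent chain contains 8 carbons (octane).
The numbering direction is chosen so that the substituent locant set {3,4,5,5} is lower than {4,4,5,6} at the first point of difference.
This places a chloro group at C-5; ethyl groups at C-4 and C-5; a methyl group at C-3.
The substituents are ordered alphabetically, ignoring any di-/tri- multipliers.
Putting it together: 5-chloro-4,5-diethyl-3-methyloctane.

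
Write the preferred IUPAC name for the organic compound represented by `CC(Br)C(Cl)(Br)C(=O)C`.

3,4-dibromo-3-chloropentan-2-one

The longest chain bearing the carbonyl is 5 carbons long (pentane).
The principal characteristic group is a ketone (C=O on an internal carbon), named with the suffix -one.
Choose the numbering such that numbering from this end puts the carbonyl group at C-2 rather than C-4.
This places the carbonyl at C-2; bromo groups at C-3 and C-4; a chloro group at C-3.
Prefixes are listed alphabetically: bromo, chloro.
The name is 3,4-dibromo-3-chloropentan-2-one.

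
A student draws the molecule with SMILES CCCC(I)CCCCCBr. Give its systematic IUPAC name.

The parent chain contains 9 carbons (nonane).
Choose the numbering such that the substituent locant set {1,6} is lower than {4,9} at the first point of difference.
That gives a bromo group at C-1; an iodo group at C-6.
The substituents are ordered alphabetically, ignoring any di-/tri- multipliers.
Assembling the pieces gives 1-bromo-6-iodononane.

1-bromo-6-iodononane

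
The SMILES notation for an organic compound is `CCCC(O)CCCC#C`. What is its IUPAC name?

non-8-yn-4-ol

The longest carbon chain that includes the –OH group and the multiple bond has 9 carbons, so the parent hydride is nonane.
An alcohol (–OH) is the principal characteristic group, giving the suffix -ol.
A C≡C triple bond in the chain gives the infix -yne-.
Choose the numbering such that numbering from this end puts the hydroxyl group at C-4 rather than C-6.
That gives the hydroxyl at C-4; the triple bond between C-8 and C-9.
Putting it together: non-8-yn-4-ol.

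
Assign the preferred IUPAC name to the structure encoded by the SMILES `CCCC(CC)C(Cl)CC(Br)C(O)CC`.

4-bromo-6-chloro-7-ethyldecan-3-ol

The longest chain bearing the –OH group is 10 carbons long (decane).
The principal characteristic group is an alcohol (–OH), named with the suffix -ol.
Number the chain so that numbering from this end puts the hydroxyl group at C-3 rather than C-8.
This places the hydroxyl at C-3; a bromo group at C-4; a chloro group at C-6; an ethyl group at C-7.
Substituent prefixes are cited in alphabetical order (multiplying prefixes like di-/tri- are ignored for ordering).
The name is 4-bromo-6-chloro-7-ethyldecan-3-ol.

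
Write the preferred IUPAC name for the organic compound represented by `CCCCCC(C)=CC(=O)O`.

The longest chain bearing the –COOH group and the multiple bond is 8 carbons long (octane).
The highest-priority functional group is a carboxylic acid (terminal –COOH), so the name ends in -oic acid.
There is one C=C double bond, indicated by the ending -ene.
The numbering direction is chosen so that the carboxylic acid carbon is C-1 by definition.
That gives the double bond between C-2 and C-3; a methyl group at C-3.
Assembling the pieces gives 3-methyloct-2-enoic acid.

3-methyloct-2-enoic acid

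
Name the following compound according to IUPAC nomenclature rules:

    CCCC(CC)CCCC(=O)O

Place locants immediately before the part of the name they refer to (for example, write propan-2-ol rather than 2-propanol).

5-ethyloctanoic acid

The longest chain bearing the –COOH group is 8 carbons long (octane).
A carboxylic acid (terminal –COOH) is the principal characteristic group, giving the suffix -oic acid.
The numbering direction is chosen so that the carboxylic acid carbon is C-1 by definition.
That gives an ethyl group at C-5.
Putting it together: 5-ethyloctanoic acid.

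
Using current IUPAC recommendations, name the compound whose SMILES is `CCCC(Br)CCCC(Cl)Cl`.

The parent chain contains 8 carbons (octane).
Number the chain so that the substituent locant set {1,1,5} is lower than {4,8,8} at the first point of difference.
With this numbering: a bromo group at C-5; two chloro groups at C-1.
Prefixes are listed alphabetically: bromo, chloro.
Assembling the pieces gives 5-bromo-1,1-dichlorooctane.

5-bromo-1,1-dichlorooctane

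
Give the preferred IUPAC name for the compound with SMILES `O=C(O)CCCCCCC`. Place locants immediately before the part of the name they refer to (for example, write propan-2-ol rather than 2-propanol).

Counting along the main chain through the –COOH group gives 8 carbons: the parent is octane.
A carboxylic acid (terminal –COOH) is the principal characteristic group, giving the suffix -oic acid.
Number the chain so that the carboxylic acid carbon is C-1 by definition.
Assembling the pieces gives octanoic acid.

octanoic acid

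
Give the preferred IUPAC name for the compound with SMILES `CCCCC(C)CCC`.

4-methyloctane

The longest carbon chain is 8 atoms: the parent is octane.
The numbering direction is chosen so that the substituent locant set {4} is lower than {5} at the first point of difference.
That gives a methyl group at C-4.
Assembling the pieces gives 4-methyloctane.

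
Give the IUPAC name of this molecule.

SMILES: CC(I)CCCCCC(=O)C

8-iodononan-2-one

The longest chain bearing the carbonyl is 9 carbons long (nonane).
A ketone (C=O on an internal carbon) is the principal characteristic group, giving the suffix -one.
The numbering direction is chosen so that numbering from this end puts the carbonyl group at C-2 rather than C-8.
This places the carbonyl at C-2; an iodo group at C-8.
Assembling the pieces gives 8-iodononan-2-one.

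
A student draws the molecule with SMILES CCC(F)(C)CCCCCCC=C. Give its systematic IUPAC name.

The longest carbon chain that includes the multiple bond has 11 carbons, so the parent hydride is undecane.
The chain contains a C=C double bond, so the unsaturation ending is -ene.
The numbering direction is chosen so that numbering from this end puts the double bond at C-1 rather than C-10.
That gives the double bond between C-1 and C-2; a fluoro group at C-9; a methyl group at C-9.
Substituent prefixes are cited in alphabetical order (multiplying prefixes like di-/tri- are ignored for ordering).
Putting it together: 9-fluoro-9-methylundec-1-ene.

9-fluoro-9-methylundec-1-ene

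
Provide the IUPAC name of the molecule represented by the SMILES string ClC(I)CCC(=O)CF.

The longest carbon chain that includes the carbonyl has 5 carbons, so the parent hydride is pentane.
The highest-priority functional group is a ketone (C=O on an internal carbon), so the name ends in -one.
Choose the numbering such that numbering from this end puts the carbonyl group at C-2 rather than C-4.
That gives the carbonyl at C-2; a chloro group at C-5; a fluoro group at C-1; an iodo group at C-5.
The substituents are ordered alphabetically, ignoring any di-/tri- multipliers.
The name is 5-chloro-1-fluoro-5-iodopentan-2-one.

5-chloro-1-fluoro-5-iodopentan-2-one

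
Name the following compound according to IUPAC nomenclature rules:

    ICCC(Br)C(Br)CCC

The longest carbon chain is 7 atoms: the parent is heptane.
The numbering direction is chosen so that the substituent locant set {1,3,4} is lower than {4,5,7} at the first point of difference.
This places bromo groups at C-3 and C-4; an iodo group at C-1.
Substituent prefixes are cited in alphabetical order (multiplying prefixes like di-/tri- are ignored for ordering).
The name is 3,4-dibromo-1-iodoheptane.

3,4-dibromo-1-iodoheptane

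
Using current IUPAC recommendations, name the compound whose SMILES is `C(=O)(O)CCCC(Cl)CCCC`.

5-chlorononanoic acid

Counting along the main chain through the –COOH group gives 9 carbons: the parent is nonane.
The highest-priority functional group is a carboxylic acid (terminal –COOH), so the name ends in -oic acid.
The numbering direction is chosen so that the carboxylic acid carbon is C-1 by definition.
This places a chloro group at C-5.
Assembling the pieces gives 5-chlorononanoic acid.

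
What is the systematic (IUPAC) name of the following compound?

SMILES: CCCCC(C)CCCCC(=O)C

7-methylundecan-2-one

The longest carbon chain that includes the carbonyl has 11 carbons, so the parent hydride is undecane.
The principal characteristic group is a ketone (C=O on an internal carbon), named with the suffix -one.
Number the chain so that numbering from this end puts the carbonyl group at C-2 rather than C-10.
That gives the carbonyl at C-2; a methyl group at C-7.
Assembling the pieces gives 7-methylundecan-2-one.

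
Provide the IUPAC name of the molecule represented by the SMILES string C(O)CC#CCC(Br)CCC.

6-bromonon-3-yn-1-ol

The longest carbon chain that includes the –OH group and the multiple bond has 9 carbons, so the parent hydride is nonane.
An alcohol (–OH) is the principal characteristic group, giving the suffix -ol.
A C≡C triple bond in the chain gives the infix -yne-.
The numbering direction is chosen so that numbering from this end puts the hydroxyl group at C-1 rather than C-9.
This places the hydroxyl at C-1; the triple bond between C-3 and C-4; a bromo group at C-6.
Putting it together: 6-bromonon-3-yn-1-ol.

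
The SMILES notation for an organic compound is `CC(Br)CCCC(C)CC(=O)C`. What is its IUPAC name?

Counting along the main chain through the carbonyl gives 9 carbons: the parent is nonane.
The highest-priority functional group is a ketone (C=O on an internal carbon), so the name ends in -one.
Number the chain so that numbering from this end puts the carbonyl group at C-2 rather than C-8.
With this numbering: the carbonyl at C-2; a bromo group at C-8; a methyl group at C-4.
Substituent prefixes are cited in alphabetical order (multiplying prefixes like di-/tri- are ignored for ordering).
Assembling the pieces gives 8-bromo-4-methylnonan-2-one.

8-bromo-4-methylnonan-2-one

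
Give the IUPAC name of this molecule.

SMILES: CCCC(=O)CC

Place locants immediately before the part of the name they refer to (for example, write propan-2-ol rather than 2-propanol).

hexan-3-one

The longest carbon chain that includes the carbonyl has 6 carbons, so the parent hydride is hexane.
A ketone (C=O on an internal carbon) is the principal characteristic group, giving the suffix -one.
Number the chain so that numbering from this end puts the carbonyl group at C-3 rather than C-4.
That gives the carbonyl at C-3.
Assembling the pieces gives hexan-3-one.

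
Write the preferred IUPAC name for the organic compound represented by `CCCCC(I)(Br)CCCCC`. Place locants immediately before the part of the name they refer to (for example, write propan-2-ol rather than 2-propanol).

5-bromo-5-iododecane

The parent chain contains 10 carbons (decane).
Number the chain so that the substituent locant set {5,5} is lower than {6,6} at the first point of difference.
This places a bromo group at C-5; an iodo group at C-5.
Substituent prefixes are cited in alphabetical order (multiplying prefixes like di-/tri- are ignored for ordering).
Putting it together: 5-bromo-5-iododecane.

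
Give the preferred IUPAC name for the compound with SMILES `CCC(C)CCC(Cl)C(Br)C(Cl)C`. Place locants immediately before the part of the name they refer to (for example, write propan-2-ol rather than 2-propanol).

3-bromo-2,4-dichloro-7-methylnonane

The parent chain contains 9 carbons (nonane).
Number the chain so that the substituent locant set {2,3,4,7} is lower than {3,6,7,8} at the first point of difference.
That gives a bromo group at C-3; chloro groups at C-2 and C-4; a methyl group at C-7.
The substituents are ordered alphabetically, ignoring any di-/tri- multipliers.
The name is 3-bromo-2,4-dichloro-7-methylnonane.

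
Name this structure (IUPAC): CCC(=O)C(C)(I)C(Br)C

Counting along the main chain through the carbonyl gives 6 carbons: the parent is hexane.
The principal characteristic group is a ketone (C=O on an internal carbon), named with the suffix -one.
Choose the numbering such that numbering from this end puts the carbonyl group at C-3 rather than C-4.
With this numbering: the carbonyl at C-3; a bromo group at C-5; an iodo group at C-4; a methyl group at C-4.
The substituents are ordered alphabetically, ignoring any di-/tri- multipliers.
Putting it together: 5-bromo-4-iodo-4-methylhexan-3-one.

5-bromo-4-iodo-4-methylhexan-3-one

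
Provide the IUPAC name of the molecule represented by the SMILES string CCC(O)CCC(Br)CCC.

6-bromononan-3-ol

The longest chain bearing the –OH group is 9 carbons long (nonane).
The highest-priority functional group is an alcohol (–OH), so the name ends in -ol.
Number the chain so that numbering from this end puts the hydroxyl group at C-3 rather than C-7.
With this numbering: the hydroxyl at C-3; a bromo group at C-6.
The name is 6-bromononan-3-ol.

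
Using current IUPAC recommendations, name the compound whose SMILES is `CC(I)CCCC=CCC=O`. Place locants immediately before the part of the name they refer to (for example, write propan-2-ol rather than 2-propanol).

Counting along the main chain through the –CHO group and the multiple bond gives 9 carbons: the parent is nonane.
An aldehyde (terminal –CHO) is the principal characteristic group, giving the suffix -al.
The chain contains a C=C double bond, so the unsaturation ending is -ene.
Number the chain so that the aldehyde carbon is C-1 by definition.
That gives the double bond between C-3 and C-4; an iodo group at C-8.
The name is 8-iodonon-3-enal.

8-iodonon-3-enal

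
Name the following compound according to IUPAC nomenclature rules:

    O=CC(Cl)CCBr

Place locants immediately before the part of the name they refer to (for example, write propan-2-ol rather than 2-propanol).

4-bromo-2-chlorobutanal

The longest chain bearing the –CHO group is 4 carbons long (butane).
The highest-priority functional group is an aldehyde (terminal –CHO), so the name ends in -al.
Choose the numbering such that the aldehyde carbon is C-1 by definition.
With this numbering: a bromo group at C-4; a chloro group at C-2.
Prefixes are listed alphabetically: bromo, chloro.
The name is 4-bromo-2-chlorobutanal.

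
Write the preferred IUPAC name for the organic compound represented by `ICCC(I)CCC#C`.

The longest chain bearing the multiple bond is 7 carbons long (heptane).
The chain contains a C≡C triple bond, so the unsaturation ending is -yne.
Number the chain so that numbering from this end puts the triple bond at C-1 rather than C-6.
That gives the triple bond between C-1 and C-2; iodo groups at C-5 and C-7.
The name is 5,7-diiodohept-1-yne.

5,7-diiodohept-1-yne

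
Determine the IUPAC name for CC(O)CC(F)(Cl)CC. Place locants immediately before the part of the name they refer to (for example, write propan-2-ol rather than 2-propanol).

Counting along the main chain through the –OH group gives 6 carbons: the parent is hexane.
An alcohol (–OH) is the principal characteristic group, giving the suffix -ol.
Choose the numbering such that numbering from this end puts the hydroxyl group at C-2 rather than C-5.
With this numbering: the hydroxyl at C-2; a chloro group at C-4; a fluoro group at C-4.
Prefixes are listed alphabetically: chloro, fluoro.
The name is 4-chloro-4-fluorohexan-2-ol.

4-chloro-4-fluorohexan-2-ol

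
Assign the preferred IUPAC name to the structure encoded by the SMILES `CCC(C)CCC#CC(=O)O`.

The longest carbon chain that includes the –COOH group and the multiple bond has 8 carbons, so the parent hydride is octane.
The highest-priority functional group is a carboxylic acid (terminal –COOH), so the name ends in -oic acid.
The chain contains a C≡C triple bond, so the unsaturation ending is -yne.
Choose the numbering such that the carboxylic acid carbon is C-1 by definition.
With this numbering: the triple bond between C-2 and C-3; a methyl group at C-6.
Putting it together: 6-methyloct-2-ynoic acid.

6-methyloct-2-ynoic acid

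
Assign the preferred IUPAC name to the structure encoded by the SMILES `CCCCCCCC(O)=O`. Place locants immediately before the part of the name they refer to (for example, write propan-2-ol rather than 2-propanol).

octanoic acid

Counting along the main chain through the –COOH group gives 8 carbons: the parent is octane.
The highest-priority functional group is a carboxylic acid (terminal –COOH), so the name ends in -oic acid.
Choose the numbering such that the carboxylic acid carbon is C-1 by definition.
Assembling the pieces gives octanoic acid.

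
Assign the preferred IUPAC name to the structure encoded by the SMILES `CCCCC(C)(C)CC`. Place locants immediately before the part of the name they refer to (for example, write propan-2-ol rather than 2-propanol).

3,3-dimethylheptane

The longest continuous carbon chain has 7 atoms, so the parent hydride is heptane.
Number the chain so that the substituent locant set {3,3} is lower than {5,5} at the first point of difference.
That gives two methyl groups at C-3.
The name is 3,3-dimethylheptane.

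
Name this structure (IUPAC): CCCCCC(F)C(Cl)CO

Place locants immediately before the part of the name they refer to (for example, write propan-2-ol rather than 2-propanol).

The longest chain bearing the –OH group is 8 carbons long (octane).
An alcohol (–OH) is the principal characteristic group, giving the suffix -ol.
Choose the numbering such that numbering from this end puts the hydroxyl group at C-1 rather than C-8.
That gives the hydroxyl at C-1; a chloro group at C-2; a fluoro group at C-3.
Prefixes are listed alphabetically: chloro, fluoro.
The name is 2-chloro-3-fluorooctan-1-ol.

2-chloro-3-fluorooctan-1-ol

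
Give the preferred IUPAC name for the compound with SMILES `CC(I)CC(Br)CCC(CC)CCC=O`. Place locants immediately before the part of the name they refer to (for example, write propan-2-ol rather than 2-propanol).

7-bromo-4-ethyl-9-iododecanal

Counting along the main chain through the –CHO group gives 10 carbons: the parent is decane.
An aldehyde (terminal –CHO) is the principal characteristic group, giving the suffix -al.
Number the chain so that the aldehyde carbon is C-1 by definition.
That gives a bromo group at C-7; an ethyl group at C-4; an iodo group at C-9.
Substituent prefixes are cited in alphabetical order (multiplying prefixes like di-/tri- are ignored for ordering).
Assembling the pieces gives 7-bromo-4-ethyl-9-iododecanal.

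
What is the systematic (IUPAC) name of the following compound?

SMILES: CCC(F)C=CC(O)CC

The longest carbon chain that includes the –OH group and the multiple bond has 8 carbons, so the parent hydride is octane.
The principal characteristic group is an alcohol (–OH), named with the suffix -ol.
A C=C double bond in the chain gives the infix -ene-.
Number the chain so that numbering from this end puts the hydroxyl group at C-3 rather than C-6.
With this numbering: the hydroxyl at C-3; the double bond between C-4 and C-5; a fluoro group at C-6.
Assembling the pieces gives 6-fluorooct-4-en-3-ol.

6-fluorooct-4-en-3-ol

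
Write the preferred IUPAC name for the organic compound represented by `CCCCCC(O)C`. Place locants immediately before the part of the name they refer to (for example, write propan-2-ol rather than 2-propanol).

heptan-2-ol

The longest chain bearing the –OH group is 7 carbons long (heptane).
An alcohol (–OH) is the principal characteristic group, giving the suffix -ol.
Choose the numbering such that numbering from this end puts the hydroxyl group at C-2 rather than C-6.
This places the hydroxyl at C-2.
Putting it together: heptan-2-ol.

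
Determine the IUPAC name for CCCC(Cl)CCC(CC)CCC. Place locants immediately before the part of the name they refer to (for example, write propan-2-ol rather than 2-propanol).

The longest carbon chain is 10 atoms: the parent is decane.
Choose the numbering such that the locant sets are identical either way, so the alphabetically earlier chloro substituent takes the lower locant (4 rather than 7).
This places a chloro group at C-4; an ethyl group at C-7.
Substituent prefixes are cited in alphabetical order (multiplying prefixes like di-/tri- are ignored for ordering).
Putting it together: 4-chloro-7-ethyldecane.

4-chloro-7-ethyldecane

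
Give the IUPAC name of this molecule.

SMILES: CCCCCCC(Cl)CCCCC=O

6-chlorododecanal

Counting along the main chain through the –CHO group gives 12 carbons: the parent is dodecane.
The principal characteristic group is an aldehyde (terminal –CHO), named with the suffix -al.
The numbering direction is chosen so that the aldehyde carbon is C-1 by definition.
That gives a chloro group at C-6.
Putting it together: 6-chlorododecanal.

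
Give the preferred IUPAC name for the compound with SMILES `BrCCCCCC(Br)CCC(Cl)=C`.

5,10-dibromo-2-chlorodec-1-ene

Counting along the main chain through the multiple bond gives 10 carbons: the parent is decane.
There is one C=C double bond, indicated by the ending -ene.
The numbering direction is chosen so that numbering from this end puts the double bond at C-1 rather than C-9.
That gives the double bond between C-1 and C-2; bromo groups at C-5 and C-10; a chloro group at C-2.
The substituents are ordered alphabetically, ignoring any di-/tri- multipliers.
Assembling the pieces gives 5,10-dibromo-2-chlorodec-1-ene.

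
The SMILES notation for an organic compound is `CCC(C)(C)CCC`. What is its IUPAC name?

The parent chain contains 6 carbons (hexane).
The numbering direction is chosen so that the substituent locant set {3,3} is lower than {4,4} at the first point of difference.
This places two methyl groups at C-3.
Putting it together: 3,3-dimethylhexane.

3,3-dimethylhexane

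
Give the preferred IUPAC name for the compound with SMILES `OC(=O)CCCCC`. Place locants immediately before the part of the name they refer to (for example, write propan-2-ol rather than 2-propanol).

hexanoic acid

The longest carbon chain that includes the –COOH group has 6 carbons, so the parent hydride is hexane.
The highest-priority functional group is a carboxylic acid (terminal –COOH), so the name ends in -oic acid.
Number the chain so that the carboxylic acid carbon is C-1 by definition.
The name is hexanoic acid.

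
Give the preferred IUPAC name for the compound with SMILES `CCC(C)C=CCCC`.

The longest chain bearing the multiple bond is 8 carbons long (octane).
The chain contains a C=C double bond, so the unsaturation ending is -ene.
Choose the numbering such that the substituent locant set {3} is lower than {6} at the first point of difference.
This places the double bond between C-4 and C-5; a methyl group at C-3.
Assembling the pieces gives 3-methyloct-4-ene.

3-methyloct-4-ene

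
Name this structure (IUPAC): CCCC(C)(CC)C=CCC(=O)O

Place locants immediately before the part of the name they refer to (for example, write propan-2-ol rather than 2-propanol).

5-ethyl-5-methyloct-3-enoic acid

The longest chain bearing the –COOH group and the multiple bond is 8 carbons long (octane).
The highest-priority functional group is a carboxylic acid (terminal –COOH), so the name ends in -oic acid.
There is one C=C double bond, indicated by the ending -ene.
Number the chain so that the carboxylic acid carbon is C-1 by definition.
That gives the double bond between C-3 and C-4; an ethyl group at C-5; a methyl group at C-5.
The substituents are ordered alphabetically, ignoring any di-/tri- multipliers.
The name is 5-ethyl-5-methyloct-3-enoic acid.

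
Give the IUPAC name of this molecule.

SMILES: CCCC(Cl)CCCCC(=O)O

The longest chain bearing the –COOH group is 9 carbons long (nonane).
The highest-priority functional group is a carboxylic acid (terminal –COOH), so the name ends in -oic acid.
Choose the numbering such that the carboxylic acid carbon is C-1 by definition.
That gives a chloro group at C-6.
Putting it together: 6-chlorononanoic acid.

6-chlorononanoic acid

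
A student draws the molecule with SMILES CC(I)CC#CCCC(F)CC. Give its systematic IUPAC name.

8-fluoro-2-iododec-4-yne

Counting along the main chain through the multiple bond gives 10 carbons: the parent is decane.
A C≡C triple bond in the chain gives the infix -yne-.
Choose the numbering such that numbering from this end puts the triple bond at C-4 rather than C-6.
With this numbering: the triple bond between C-4 and C-5; a fluoro group at C-8; an iodo group at C-2.
Prefixes are listed alphabetically: fluoro, iodo.
Putting it together: 8-fluoro-2-iododec-4-yne.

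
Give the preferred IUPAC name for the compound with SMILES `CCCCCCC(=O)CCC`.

The longest carbon chain that includes the carbonyl has 10 carbons, so the parent hydride is decane.
The highest-priority functional group is a ketone (C=O on an internal carbon), so the name ends in -one.
The numbering direction is chosen so that numbering from this end puts the carbonyl group at C-4 rather than C-7.
This places the carbonyl at C-4.
Putting it together: decan-4-one.

decan-4-one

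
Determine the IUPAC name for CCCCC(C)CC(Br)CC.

The longest carbon chain is 9 atoms: the parent is nonane.
Choose the numbering such that the substituent locant set {3,5} is lower than {5,7} at the first point of difference.
With this numbering: a bromo group at C-3; a methyl group at C-5.
The substituents are ordered alphabetically, ignoring any di-/tri- multipliers.
Assembling the pieces gives 3-bromo-5-methylnonane.

3-bromo-5-methylnonane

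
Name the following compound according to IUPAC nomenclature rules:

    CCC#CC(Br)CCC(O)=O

4-bromooct-5-ynoic acid

The longest carbon chain that includes the –COOH group and the multiple bond has 8 carbons, so the parent hydride is octane.
The highest-priority functional group is a carboxylic acid (terminal –COOH), so the name ends in -oic acid.
A C≡C triple bond in the chain gives the infix -yne-.
Number the chain so that the carboxylic acid carbon is C-1 by definition.
This places the triple bond between C-5 and C-6; a bromo group at C-4.
The name is 4-bromooct-5-ynoic acid.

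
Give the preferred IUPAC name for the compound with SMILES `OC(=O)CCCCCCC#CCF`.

The longest chain bearing the –COOH group and the multiple bond is 10 carbons long (decane).
The principal characteristic group is a carboxylic acid (terminal –COOH), named with the suffix -oic acid.
There is one C≡C triple bond, indicated by the ending -yne.
Choose the numbering such that the carboxylic acid carbon is C-1 by definition.
That gives the triple bond between C-8 and C-9; a fluoro group at C-10.
The name is 10-fluorodec-8-ynoic acid.

10-fluorodec-8-ynoic acid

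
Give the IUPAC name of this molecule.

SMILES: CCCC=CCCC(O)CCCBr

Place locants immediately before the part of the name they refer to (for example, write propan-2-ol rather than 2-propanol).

1-bromoundec-7-en-4-ol

The longest carbon chain that includes the –OH group and the multiple bond has 11 carbons, so the parent hydride is undecane.
The highest-priority functional group is an alcohol (–OH), so the name ends in -ol.
The chain contains a C=C double bond, so the unsaturation ending is -ene.
Choose the numbering such that numbering from this end puts the hydroxyl group at C-4 rather than C-8.
That gives the hydroxyl at C-4; the double bond between C-7 and C-8; a bromo group at C-1.
Assembling the pieces gives 1-bromoundec-7-en-4-ol.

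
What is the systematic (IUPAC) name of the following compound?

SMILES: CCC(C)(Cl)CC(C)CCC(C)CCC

3-chloro-3,5,8-trimethylundecane

The longest carbon chain is 11 atoms: the parent is undecane.
Number the chain so that the substituent locant set {3,3,5,8} is lower than {4,7,9,9} at the first point of difference.
That gives a chloro group at C-3; methyl groups at C-3 and C-5 and C-8.
Substituent prefixes are cited in alphabetical order (multiplying prefixes like di-/tri- are ignored for ordering).
Assembling the pieces gives 3-chloro-3,5,8-trimethylundecane.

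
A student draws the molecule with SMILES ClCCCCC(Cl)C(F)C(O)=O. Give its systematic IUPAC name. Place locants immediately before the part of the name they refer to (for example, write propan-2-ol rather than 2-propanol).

3,7-dichloro-2-fluoroheptanoic acid

Counting along the main chain through the –COOH group gives 7 carbons: the parent is heptane.
The principal characteristic group is a carboxylic acid (terminal –COOH), named with the suffix -oic acid.
The numbering direction is chosen so that the carboxylic acid carbon is C-1 by definition.
With this numbering: chloro groups at C-3 and C-7; a fluoro group at C-2.
The substituents are ordered alphabetically, ignoring any di-/tri- multipliers.
The name is 3,7-dichloro-2-fluoroheptanoic acid.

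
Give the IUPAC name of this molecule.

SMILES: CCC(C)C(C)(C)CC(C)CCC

The longest carbon chain is 9 atoms: the parent is nonane.
Number the chain so that the substituent locant set {3,4,4,6} is lower than {4,6,6,7} at the first point of difference.
That gives methyl groups at C-3 and C-4 (×2) and C-6.
Assembling the pieces gives 3,4,4,6-tetramethylnonane.

3,4,4,6-tetramethylnonane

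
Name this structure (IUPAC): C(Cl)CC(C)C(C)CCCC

The longest continuous carbon chain has 8 atoms, so the parent hydride is octane.
Number the chain so that the substituent locant set {1,3,4} is lower than {5,6,8} at the first point of difference.
With this numbering: a chloro group at C-1; methyl groups at C-3 and C-4.
Substituent prefixes are cited in alphabetical order (multiplying prefixes like di-/tri- are ignored for ordering).
The name is 1-chloro-3,4-dimethyloctane.

1-chloro-3,4-dimethyloctane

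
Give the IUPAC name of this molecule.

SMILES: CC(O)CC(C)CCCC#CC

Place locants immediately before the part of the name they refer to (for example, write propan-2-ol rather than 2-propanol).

The longest chain bearing the –OH group and the multiple bond is 10 carbons long (decane).
The principal characteristic group is an alcohol (–OH), named with the suffix -ol.
There is one C≡C triple bond, indicated by the ending -yne.
Choose the numbering such that numbering from this end puts the hydroxyl group at C-2 rather than C-9.
That gives the hydroxyl at C-2; the triple bond between C-8 and C-9; a methyl group at C-4.
Putting it together: 4-methyldec-8-yn-2-ol.

4-methyldec-8-yn-2-ol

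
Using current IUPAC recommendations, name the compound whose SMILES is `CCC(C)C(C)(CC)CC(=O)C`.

4-ethyl-4,5-dimethylheptan-2-one

The longest carbon chain that includes the carbonyl has 7 carbons, so the parent hydride is heptane.
The principal characteristic group is a ketone (C=O on an internal carbon), named with the suffix -one.
The numbering direction is chosen so that numbering from this end puts the carbonyl group at C-2 rather than C-6.
With this numbering: the carbonyl at C-2; an ethyl group at C-4; methyl groups at C-4 and C-5.
Substituent prefixes are cited in alphabetical order (multiplying prefixes like di-/tri- are ignored for ordering).
Putting it together: 4-ethyl-4,5-dimethylheptan-2-one.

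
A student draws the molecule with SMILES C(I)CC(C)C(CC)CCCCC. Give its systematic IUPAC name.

4-ethyl-1-iodo-3-methylnonane

The parent chain contains 9 carbons (nonane).
Number the chain so that the substituent locant set {1,3,4} is lower than {6,7,9} at the first point of difference.
That gives an ethyl group at C-4; an iodo group at C-1; a methyl group at C-3.
The substituents are ordered alphabetically, ignoring any di-/tri- multipliers.
Assembling the pieces gives 4-ethyl-1-iodo-3-methylnonane.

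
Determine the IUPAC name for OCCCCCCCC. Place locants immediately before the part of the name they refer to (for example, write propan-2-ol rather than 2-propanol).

Counting along the main chain through the –OH group gives 8 carbons: the parent is octane.
The highest-priority functional group is an alcohol (–OH), so the name ends in -ol.
Choose the numbering such that numbering from this end puts the hydroxyl group at C-1 rather than C-8.
That gives the hydroxyl at C-1.
Assembling the pieces gives octan-1-ol.

octan-1-ol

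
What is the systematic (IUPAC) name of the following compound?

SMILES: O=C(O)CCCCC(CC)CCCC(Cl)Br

10-bromo-10-chloro-6-ethyldecanoic acid

Counting along the main chain through the –COOH group gives 10 carbons: the parent is decane.
The highest-priority functional group is a carboxylic acid (terminal –COOH), so the name ends in -oic acid.
The numbering direction is chosen so that the carboxylic acid carbon is C-1 by definition.
With this numbering: a bromo group at C-10; a chloro group at C-10; an ethyl group at C-6.
The substituents are ordered alphabetically, ignoring any di-/tri- multipliers.
Assembling the pieces gives 10-bromo-10-chloro-6-ethyldecanoic acid.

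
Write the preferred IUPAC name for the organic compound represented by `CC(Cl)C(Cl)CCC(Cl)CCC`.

The parent chain contains 9 carbons (nonane).
Number the chain so that the substituent locant set {2,3,6} is lower than {4,7,8} at the first point of difference.
That gives chloro groups at C-2 and C-3 and C-6.
Putting it together: 2,3,6-trichlorononane.

2,3,6-trichlorononane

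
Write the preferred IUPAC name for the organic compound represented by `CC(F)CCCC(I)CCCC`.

The longest carbon chain is 10 atoms: the parent is decane.
Number the chain so that the substituent locant set {2,6} is lower than {5,9} at the first point of difference.
That gives a fluoro group at C-2; an iodo group at C-6.
Substituent prefixes are cited in alphabetical order (multiplying prefixes like di-/tri- are ignored for ordering).
Assembling the pieces gives 2-fluoro-6-iododecane.

2-fluoro-6-iododecane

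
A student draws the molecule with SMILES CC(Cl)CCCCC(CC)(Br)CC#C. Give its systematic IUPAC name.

Counting along the main chain through the multiple bond gives 10 carbons: the parent is decane.
A C≡C triple bond in the chain gives the infix -yne-.
Choose the numbering such that numbering from this end puts the triple bond at C-1 rather than C-9.
This places the triple bond between C-1 and C-2; a bromo group at C-4; a chloro group at C-9; an ethyl group at C-4.
Substituent prefixes are cited in alphabetical order (multiplying prefixes like di-/tri- are ignored for ordering).
Assembling the pieces gives 4-bromo-9-chloro-4-ethyldec-1-yne.

4-bromo-9-chloro-4-ethyldec-1-yne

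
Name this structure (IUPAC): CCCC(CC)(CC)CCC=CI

The longest carbon chain that includes the multiple bond has 8 carbons, so the parent hydride is octane.
The chain contains a C=C double bond, so the unsaturation ending is -ene.
Number the chain so that numbering from this end puts the double bond at C-1 rather than C-7.
With this numbering: the double bond between C-1 and C-2; two ethyl groups at C-5; an iodo group at C-1.
Substituent prefixes are cited in alphabetical order (multiplying prefixes like di-/tri- are ignored for ordering).
Assembling the pieces gives 5,5-diethyl-1-iodooct-1-ene.

5,5-diethyl-1-iodooct-1-ene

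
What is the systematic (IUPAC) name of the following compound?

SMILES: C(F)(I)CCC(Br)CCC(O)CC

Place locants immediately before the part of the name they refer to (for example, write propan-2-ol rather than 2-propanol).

6-bromo-9-fluoro-9-iodononan-3-ol

Counting along the main chain through the –OH group gives 9 carbons: the parent is nonane.
The principal characteristic group is an alcohol (–OH), named with the suffix -ol.
Choose the numbering such that numbering from this end puts the hydroxyl group at C-3 rather than C-7.
With this numbering: the hydroxyl at C-3; a bromo group at C-6; a fluoro group at C-9; an iodo group at C-9.
Substituent prefixes are cited in alphabetical order (multiplying prefixes like di-/tri- are ignored for ordering).
The name is 6-bromo-9-fluoro-9-iodononan-3-ol.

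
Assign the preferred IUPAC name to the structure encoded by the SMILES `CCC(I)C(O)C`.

3-iodopentan-2-ol

The longest carbon chain that includes the –OH group has 5 carbons, so the parent hydride is pentane.
The highest-priority functional group is an alcohol (–OH), so the name ends in -ol.
Number the chain so that numbering from this end puts the hydroxyl group at C-2 rather than C-4.
This places the hydroxyl at C-2; an iodo group at C-3.
Putting it together: 3-iodopentan-2-ol.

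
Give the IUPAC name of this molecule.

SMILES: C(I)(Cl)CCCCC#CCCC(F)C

11-chloro-2-fluoro-11-iodoundec-5-yne

The longest carbon chain that includes the multiple bond has 11 carbons, so the parent hydride is undecane.
There is one C≡C triple bond, indicated by the ending -yne.
Choose the numbering such that numbering from this end puts the triple bond at C-5 rather than C-6.
With this numbering: the triple bond between C-5 and C-6; a chloro group at C-11; a fluoro group at C-2; an iodo group at C-11.
The substituents are ordered alphabetically, ignoring any di-/tri- multipliers.
Putting it together: 11-chloro-2-fluoro-11-iodoundec-5-yne.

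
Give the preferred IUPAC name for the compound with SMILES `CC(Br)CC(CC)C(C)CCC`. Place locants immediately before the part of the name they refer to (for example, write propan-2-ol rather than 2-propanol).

The longest continuous carbon chain has 8 atoms, so the parent hydride is octane.
Choose the numbering such that the substituent locant set {2,4,5} is lower than {4,5,7} at the first point of difference.
That gives a bromo group at C-2; an ethyl group at C-4; a methyl group at C-5.
Prefixes are listed alphabetically: bromo, ethyl, methyl.
Putting it together: 2-bromo-4-ethyl-5-methyloctane.

2-bromo-4-ethyl-5-methyloctane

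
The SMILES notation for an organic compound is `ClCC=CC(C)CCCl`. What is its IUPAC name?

Counting along the main chain through the multiple bond gives 6 carbons: the parent is hexane.
There is one C=C double bond, indicated by the ending -ene.
The numbering direction is chosen so that numbering from this end puts the double bond at C-2 rather than C-4.
With this numbering: the double bond between C-2 and C-3; chloro groups at C-1 and C-6; a methyl group at C-4.
The substituents are ordered alphabetically, ignoring any di-/tri- multipliers.
The name is 1,6-dichloro-4-methylhex-2-ene.

1,6-dichloro-4-methylhex-2-ene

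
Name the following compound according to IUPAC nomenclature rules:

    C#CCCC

Counting along the main chain through the multiple bond gives 5 carbons: the parent is pentane.
The chain contains a C≡C triple bond, so the unsaturation ending is -yne.
Choose the numbering such that numbering from this end puts the triple bond at C-1 rather than C-4.
That gives the triple bond between C-1 and C-2.
The name is pent-1-yne.

pent-1-yne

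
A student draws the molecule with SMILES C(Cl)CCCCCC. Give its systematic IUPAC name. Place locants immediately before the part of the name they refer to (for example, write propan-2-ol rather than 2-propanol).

The longest continuous carbon chain has 7 atoms, so the parent hydride is heptane.
Choose the numbering such that the substituent locant set {1} is lower than {7} at the first point of difference.
That gives a chloro group at C-1.
Putting it together: 1-chloroheptane.

1-chloroheptane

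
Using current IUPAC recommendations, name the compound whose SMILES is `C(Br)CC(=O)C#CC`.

The longest chain bearing the carbonyl and the multiple bond is 6 carbons long (hexane).
The principal characteristic group is a ketone (C=O on an internal carbon), named with the suffix -one.
A C≡C triple bond in the chain gives the infix -yne-.
Choose the numbering such that numbering from this end puts the carbonyl group at C-3 rather than C-4.
That gives the carbonyl at C-3; the triple bond between C-4 and C-5; a bromo group at C-1.
Putting it together: 1-bromohex-4-yn-3-one.

1-bromohex-4-yn-3-one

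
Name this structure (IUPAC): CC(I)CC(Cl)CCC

The longest continuous carbon chain has 7 atoms, so the parent hydride is heptane.
The numbering direction is chosen so that the substituent locant set {2,4} is lower than {4,6} at the first point of difference.
With this numbering: a chloro group at C-4; an iodo group at C-2.
Prefixes are listed alphabetically: chloro, iodo.
Assembling the pieces gives 4-chloro-2-iodoheptane.

4-chloro-2-iodoheptane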